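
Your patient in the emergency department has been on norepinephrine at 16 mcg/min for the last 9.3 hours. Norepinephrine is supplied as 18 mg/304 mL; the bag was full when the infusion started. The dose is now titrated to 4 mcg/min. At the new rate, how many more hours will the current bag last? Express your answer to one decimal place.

37.8 hours

Initial rate:
16 mcg/min × 60 min/hr = 960 mcg/hr
Concentration = 18 mg ÷ 304 mL = 0.05921053 mg/mL = 59.21053 mcg/mL
Rate = 960 mcg/hr ÷ 59.21053 mcg/mL = 16.21333 mL/hr
Volume infused so far = 16.21333 mL/hr × 9.3 hr = 150.784 mL
Volume remaining = 304 − 150.784 = 153.216 mL
New rate:
4 mcg/min × 60 min/hr = 240 mcg/hr
Rate = 240 mcg/hr ÷ 59.21053 mcg/mL = 4.053333 mL/hr
Time remaining = 153.216 mL ÷ 4.053333 mL/hr = 37.8 hr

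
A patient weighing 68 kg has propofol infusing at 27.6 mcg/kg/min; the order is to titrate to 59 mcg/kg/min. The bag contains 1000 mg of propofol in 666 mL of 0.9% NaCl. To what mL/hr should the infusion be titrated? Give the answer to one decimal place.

160.3 mL/hr

Dose = 59 mcg/kg/min × 68 kg = 4012 mcg/min
4012 mcg/min × 60 min/hr = 240720 mcg/hr
Concentration = 1000 mg ÷ 666 mL = 1.501502 mg/mL = 1501.502 mcg/mL
Rate = 240720 mcg/hr ÷ 1501.502 mcg/mL = 160.3195 mL/hr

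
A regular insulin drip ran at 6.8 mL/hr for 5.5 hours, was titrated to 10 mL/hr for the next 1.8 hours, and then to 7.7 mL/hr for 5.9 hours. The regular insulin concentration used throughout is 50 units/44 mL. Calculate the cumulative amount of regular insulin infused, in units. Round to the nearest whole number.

Concentration = 50 units ÷ 44 mL = 1.136364 units/mL
Stage 1: 6.8 mL/hr × 5.5 hr = 37.4 mL → 37.4 mL × 1.136364 units/mL = 42.5 units
Stage 2: 10 mL/hr × 1.8 hr = 18 mL → 18 mL × 1.136364 units/mL = 20.45455 units
Stage 3: 7.7 mL/hr × 5.9 hr = 45.43 mL → 45.43 mL × 1.136364 units/mL = 51.625 units
Total = 42.5 + 20.45455 + 51.625 = 114.5795 units

115 units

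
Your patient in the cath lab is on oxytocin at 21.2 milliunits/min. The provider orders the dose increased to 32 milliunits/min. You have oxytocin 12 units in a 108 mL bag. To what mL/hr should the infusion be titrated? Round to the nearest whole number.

32 milliunits/min × 60 min/hr = 1920 milliunits/hr
Concentration = 12 units ÷ 108 mL = 0.1111111 units/mL = 111.1111 milliunits/mL
Rate = 1920 milliunits/hr ÷ 111.1111 milliunits/mL = 17.28 mL/hr

17 mL/hr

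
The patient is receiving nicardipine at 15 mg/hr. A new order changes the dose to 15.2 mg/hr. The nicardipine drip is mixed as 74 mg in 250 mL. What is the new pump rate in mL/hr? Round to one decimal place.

Concentration = 74 mg ÷ 250 mL = 0.296 mg/mL
Rate = 15.2 mg/hr ÷ 0.296 mg/mL = 51.35135 mL/hr

51.4 mL/hr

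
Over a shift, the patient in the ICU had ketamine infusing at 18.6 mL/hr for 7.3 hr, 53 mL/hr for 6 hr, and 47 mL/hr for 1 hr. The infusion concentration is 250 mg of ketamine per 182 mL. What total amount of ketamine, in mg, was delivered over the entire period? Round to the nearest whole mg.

688 mg

Concentration = 250 mg ÷ 182 mL = 1.373626 mg/mL
Stage 1: 18.6 mL/hr × 7.3 hr = 135.78 mL → 135.78 mL × 1.373626 mg/mL = 186.511 mg
Stage 2: 53 mL/hr × 6 hr = 318 mL → 318 mL × 1.373626 mg/mL = 436.8132 mg
Stage 3: 47 mL/hr × 1 hr = 47 mL → 47 mL × 1.373626 mg/mL = 64.56044 mg
Total = 186.511 + 436.8132 + 64.56044 = 687.8846 mg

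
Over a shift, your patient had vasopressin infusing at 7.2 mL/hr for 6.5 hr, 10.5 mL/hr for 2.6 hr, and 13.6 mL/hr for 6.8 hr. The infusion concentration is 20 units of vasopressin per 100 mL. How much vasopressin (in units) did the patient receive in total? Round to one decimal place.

Concentration = 20 units ÷ 100 mL = 0.2 units/mL
Stage 1: 7.2 mL/hr × 6.5 hr = 46.8 mL → 46.8 mL × 0.2 units/mL = 9.36 units
Stage 2: 10.5 mL/hr × 2.6 hr = 27.3 mL → 27.3 mL × 0.2 units/mL = 5.46 units
Stage 3: 13.6 mL/hr × 6.8 hr = 92.48 mL → 92.48 mL × 0.2 units/mL = 18.496 units
Total = 9.36 + 5.46 + 18.496 = 33.316 units

33.3 units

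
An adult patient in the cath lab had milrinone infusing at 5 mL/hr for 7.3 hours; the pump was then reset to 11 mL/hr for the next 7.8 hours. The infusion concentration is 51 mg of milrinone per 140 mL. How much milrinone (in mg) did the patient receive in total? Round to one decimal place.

44.6 mg

Concentration = 51 mg ÷ 140 mL = 0.3642857 mg/mL
Stage 1: 5 mL/hr × 7.3 hr = 36.5 mL → 36.5 mL × 0.3642857 mg/mL = 13.29643 mg
Stage 2: 11 mL/hr × 7.8 hr = 85.8 mL → 85.8 mL × 0.3642857 mg/mL = 31.25571 mg
Total = 13.29643 + 31.25571 = 44.55214 mg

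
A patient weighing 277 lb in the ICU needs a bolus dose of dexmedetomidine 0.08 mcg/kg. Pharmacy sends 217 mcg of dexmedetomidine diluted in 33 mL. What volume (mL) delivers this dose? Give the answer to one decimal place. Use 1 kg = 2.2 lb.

1.5 mL

Weight = 277 lb ÷ 2.2 lb/kg = 125.9091 kg
Dose = 0.08 mcg/kg × 125.9091 kg = 10.07273 mcg
Concentration = 217 mcg ÷ 33 mL = 6.575758 mcg/mL
Volume = 10.07273 mcg ÷ 6.575758 mcg/mL = 1.531797 mL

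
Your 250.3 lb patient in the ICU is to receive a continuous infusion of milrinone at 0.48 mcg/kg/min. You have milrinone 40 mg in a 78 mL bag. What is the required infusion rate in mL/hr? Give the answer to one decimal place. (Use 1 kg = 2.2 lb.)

Weight = 250.3 lb ÷ 2.2 lb/kg = 113.7727 kg
Dose = 0.48 mcg/kg/min × 113.7727 kg = 54.61091 mcg/min
54.61091 mcg/min × 60 min/hr = 3276.655 mcg/hr
Concentration = 40 mg ÷ 78 mL = 0.5128205 mg/mL = 512.8205 mcg/mL
Rate = 3276.655 mcg/hr ÷ 512.8205 mcg/mL = 6.389476 mL/hr

6.4 mL/hr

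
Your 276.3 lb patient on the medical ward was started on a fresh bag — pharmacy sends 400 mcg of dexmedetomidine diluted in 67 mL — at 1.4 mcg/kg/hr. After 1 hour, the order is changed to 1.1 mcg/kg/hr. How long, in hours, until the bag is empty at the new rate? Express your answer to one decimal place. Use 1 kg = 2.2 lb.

1.6 hours

Initial rate:
Weight = 276.3 lb ÷ 2.2 lb/kg = 125.5909 kg
Dose = 1.4 mcg/kg/hr × 125.5909 kg = 175.8273 mcg/hr
Concentration = 400 mcg ÷ 67 mL = 5.970149 mcg/mL
Rate = 175.8273 mcg/hr ÷ 5.970149 mcg/mL = 29.45107 mL/hr
Volume infused so far = 29.45107 mL/hr × 1 hr = 29.45107 mL
Volume remaining = 67 − 29.45107 = 37.54893 mL
New rate:
Dose = 1.1 mcg/kg/hr × 125.5909 kg = 138.15 mcg/hr
Rate = 138.15 mcg/hr ÷ 5.970149 mcg/mL = 23.14013 mL/hr
Time remaining = 37.54893 mL ÷ 23.14013 mL/hr = 1.622676 hr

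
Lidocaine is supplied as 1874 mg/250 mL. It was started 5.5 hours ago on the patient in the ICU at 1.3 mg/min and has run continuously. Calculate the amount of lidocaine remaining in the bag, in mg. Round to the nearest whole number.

1.3 mg/min × 60 min/hr = 78 mg/hr
Concentration = 1874 mg ÷ 250 mL = 7.496 mg/mL
Rate = 78 mg/hr ÷ 7.496 mg/mL = 10.40555 mL/hr
Volume infused = 10.40555 mL/hr × 5.5 hr = 57.23052 mL
Volume remaining = 250 − 57.23052 = 192.7695 mL
Drug remaining = 192.7695 mL × 7.496 mg/mL = 1445 mg

1445 mg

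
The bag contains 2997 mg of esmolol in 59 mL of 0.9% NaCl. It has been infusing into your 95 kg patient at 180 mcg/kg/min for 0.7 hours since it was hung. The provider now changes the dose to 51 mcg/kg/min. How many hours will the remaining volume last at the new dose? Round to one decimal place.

Initial rate:
Dose = 180 mcg/kg/min × 95 kg = 17100 mcg/min
17100 mcg/min × 60 min/hr = 1026000 mcg/hr
Concentration = 2997 mg ÷ 59 mL = 50.79661 mg/mL = 50796.61 mcg/mL
Rate = 1026000 mcg/hr ÷ 50796.61 mcg/mL = 20.1982 mL/hr
Volume infused so far = 20.1982 mL/hr × 0.7 hr = 14.13874 mL
Volume remaining = 59 − 14.13874 = 44.86126 mL
New rate:
Dose = 51 mcg/kg/min × 95 kg = 4845 mcg/min
4845 mcg/min × 60 min/hr = 290700 mcg/hr
Rate = 290700 mcg/hr ÷ 50796.61 mcg/mL = 5.722823 mL/hr
Time remaining = 44.86126 mL ÷ 5.722823 mL/hr = 7.839009 hr

7.8 hours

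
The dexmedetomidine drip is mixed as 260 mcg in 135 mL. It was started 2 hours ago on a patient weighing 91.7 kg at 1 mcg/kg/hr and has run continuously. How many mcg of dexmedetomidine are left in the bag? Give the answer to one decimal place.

Dose = 1 mcg/kg/hr × 91.7 kg = 91.7 mcg/hr
Concentration = 260 mcg ÷ 135 mL = 1.925926 mcg/mL
Rate = 91.7 mcg/hr ÷ 1.925926 mcg/mL = 47.61346 mL/hr
Volume infused = 47.61346 mL/hr × 2 hr = 95.22692 mL
Volume remaining = 135 − 95.22692 = 39.77308 mL
Drug remaining = 39.77308 mL × 1.925926 mcg/mL = 76.6 mcg

76.6 mcg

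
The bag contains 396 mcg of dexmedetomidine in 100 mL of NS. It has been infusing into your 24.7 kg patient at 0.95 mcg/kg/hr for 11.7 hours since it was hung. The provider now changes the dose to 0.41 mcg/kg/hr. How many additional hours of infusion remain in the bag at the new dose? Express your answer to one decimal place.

Initial rate:
Dose = 0.95 mcg/kg/hr × 24.7 kg = 23.465 mcg/hr
Concentration = 396 mcg ÷ 100 mL = 3.96 mcg/mL
Rate = 23.465 mcg/hr ÷ 3.96 mcg/mL = 5.925505 mL/hr
Volume infused so far = 5.925505 mL/hr × 11.7 hr = 69.32841 mL
Volume remaining = 100 − 69.32841 = 30.67159 mL
New rate:
Dose = 0.41 mcg/kg/hr × 24.7 kg = 10.127 mcg/hr
Rate = 10.127 mcg/hr ÷ 3.96 mcg/mL = 2.557323 mL/hr
Time remaining = 30.67159 mL ÷ 2.557323 mL/hr = 11.99363 hr

12.0 hours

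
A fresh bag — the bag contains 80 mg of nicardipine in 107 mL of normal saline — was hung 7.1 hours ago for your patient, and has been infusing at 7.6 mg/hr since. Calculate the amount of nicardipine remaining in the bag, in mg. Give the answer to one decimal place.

26.0 mg

Concentration = 80 mg ÷ 107 mL = 0.7476636 mg/mL
Rate = 7.6 mg/hr ÷ 0.7476636 mg/mL = 10.165 mL/hr
Volume infused = 10.165 mL/hr × 7.1 hr = 72.1715 mL
Volume remaining = 107 − 72.1715 = 34.8285 mL
Drug remaining = 34.8285 mL × 0.7476636 mg/mL = 26.04 mg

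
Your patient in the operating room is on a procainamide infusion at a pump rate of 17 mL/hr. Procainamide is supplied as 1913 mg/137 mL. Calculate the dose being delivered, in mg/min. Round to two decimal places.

Concentration = 1913 mg ÷ 137 mL = 13.9635 mg/mL
Drug rate = 17 mL/hr × 13.9635 mg/mL = 237.3796 mg/hr
237.3796 mg/hr ÷ 60 min/hr = 3.956326 mg/min

3.96 mg/min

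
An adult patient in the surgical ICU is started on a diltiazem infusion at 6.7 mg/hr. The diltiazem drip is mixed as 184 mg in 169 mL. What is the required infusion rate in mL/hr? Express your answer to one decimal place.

Concentration = 184 mg ÷ 169 mL = 1.088757 mg/mL
Rate = 6.7 mg/hr ÷ 1.088757 mg/mL = 6.153804 mL/hr

6.2 mL/hr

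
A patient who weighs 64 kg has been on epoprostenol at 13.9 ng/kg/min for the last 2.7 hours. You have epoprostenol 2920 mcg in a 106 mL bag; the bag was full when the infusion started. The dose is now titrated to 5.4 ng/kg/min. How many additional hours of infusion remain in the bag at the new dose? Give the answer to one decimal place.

Initial rate:
Dose = 13.9 ng/kg/min × 64 kg = 889.6 ng/min
889.6 ng/min × 60 min/hr = 53376 ng/hr
Concentration = 2920 mcg ÷ 106 mL = 27.54717 mcg/mL = 27547.17 ng/mL
Rate = 53376 ng/hr ÷ 27547.17 ng/mL = 1.937622 mL/hr
Volume infused so far = 1.937622 mL/hr × 2.7 hr = 5.231579 mL
Volume remaining = 106 − 5.231579 = 100.7684 mL
New rate:
Dose = 5.4 ng/kg/min × 64 kg = 345.6 ng/min
345.6 ng/min × 60 min/hr = 20736 ng/hr
Rate = 20736 ng/hr ÷ 27547.17 ng/mL = 0.7527452 mL/hr
Time remaining = 100.7684 mL ÷ 0.7527452 mL/hr = 133.8679 hr

133.9 hours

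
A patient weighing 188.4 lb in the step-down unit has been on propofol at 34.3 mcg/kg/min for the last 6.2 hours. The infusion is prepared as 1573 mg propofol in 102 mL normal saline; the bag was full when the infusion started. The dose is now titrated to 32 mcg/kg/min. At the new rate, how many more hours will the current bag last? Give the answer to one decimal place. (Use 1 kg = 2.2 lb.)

Initial rate:
Weight = 188.4 lb ÷ 2.2 lb/kg = 85.63636 kg
Dose = 34.3 mcg/kg/min × 85.63636 kg = 2937.327 mcg/min
2937.327 mcg/min × 60 min/hr = 176239.6 mcg/hr
Concentration = 1573 mg ÷ 102 mL = 15.42157 mg/mL = 15421.57 mcg/mL
Rate = 176239.6 mcg/hr ÷ 15421.57 mcg/mL = 11.42813 mL/hr
Volume infused so far = 11.42813 mL/hr × 6.2 hr = 70.85438 mL
Volume remaining = 102 − 70.85438 = 31.14562 mL
New rate:
Dose = 32 mcg/kg/min × 85.63636 kg = 2740.364 mcg/min
2740.364 mcg/min × 60 min/hr = 164421.8 mcg/hr
Rate = 164421.8 mcg/hr ÷ 15421.57 mcg/mL = 10.66181 mL/hr
Time remaining = 31.14562 mL ÷ 10.66181 mL/hr = 2.921232 hr

2.9 hours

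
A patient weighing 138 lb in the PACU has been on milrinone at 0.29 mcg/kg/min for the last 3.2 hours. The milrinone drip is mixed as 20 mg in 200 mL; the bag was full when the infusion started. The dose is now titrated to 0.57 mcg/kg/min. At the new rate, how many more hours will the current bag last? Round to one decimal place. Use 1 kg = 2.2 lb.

Initial rate:
Weight = 138 lb ÷ 2.2 lb/kg = 62.72727 kg
Dose = 0.29 mcg/kg/min × 62.72727 kg = 18.19091 mcg/min
18.19091 mcg/min × 60 min/hr = 1091.455 mcg/hr
Concentration = 20 mg ÷ 200 mL = 0.1 mg/mL = 100 mcg/mL
Rate = 1091.455 mcg/hr ÷ 100 mcg/mL = 10.91455 mL/hr
Volume infused so far = 10.91455 mL/hr × 3.2 hr = 34.92655 mL
Volume remaining = 200 − 34.92655 = 165.0735 mL
New rate:
Dose = 0.57 mcg/kg/min × 62.72727 kg = 35.75455 mcg/min
35.75455 mcg/min × 60 min/hr = 2145.273 mcg/hr
Rate = 2145.273 mcg/hr ÷ 100 mcg/mL = 21.45273 mL/hr
Time remaining = 165.0735 mL ÷ 21.45273 mL/hr = 7.694754 hr

7.7 hours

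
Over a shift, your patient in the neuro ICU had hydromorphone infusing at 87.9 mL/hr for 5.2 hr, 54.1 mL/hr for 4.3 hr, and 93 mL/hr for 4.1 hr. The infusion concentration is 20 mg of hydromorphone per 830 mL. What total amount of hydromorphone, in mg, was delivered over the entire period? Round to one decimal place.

25.8 mg

Concentration = 20 mg ÷ 830 mL = 0.02409639 mg/mL
Stage 1: 87.9 mL/hr × 5.2 hr = 457.08 mL → 457.08 mL × 0.02409639 mg/mL = 11.01398 mg
Stage 2: 54.1 mL/hr × 4.3 hr = 232.63 mL → 232.63 mL × 0.02409639 mg/mL = 5.605542 mg
Stage 3: 93 mL/hr × 4.1 hr = 381.3 mL → 381.3 mL × 0.02409639 mg/mL = 9.187952 mg
Total = 11.01398 + 5.605542 + 9.187952 = 25.80747 mg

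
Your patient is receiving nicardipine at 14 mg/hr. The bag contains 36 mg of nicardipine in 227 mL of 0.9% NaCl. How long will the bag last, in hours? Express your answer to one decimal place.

2.6 hours

Concentration = 36 mg ÷ 227 mL = 0.1585903 mg/mL
Rate = 14 mg/hr ÷ 0.1585903 mg/mL = 88.27778 mL/hr
Duration = 227 mL ÷ 88.27778 mL/hr = 2.571429 hr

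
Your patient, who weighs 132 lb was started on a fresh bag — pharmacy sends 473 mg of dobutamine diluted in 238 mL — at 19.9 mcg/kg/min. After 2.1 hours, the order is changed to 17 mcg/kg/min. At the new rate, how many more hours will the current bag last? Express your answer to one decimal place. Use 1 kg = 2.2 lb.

Initial rate:
Weight = 132 lb ÷ 2.2 lb/kg = 60 kg
Dose = 19.9 mcg/kg/min × 60 kg = 1194 mcg/min
1194 mcg/min × 60 min/hr = 71640 mcg/hr
Concentration = 473 mg ÷ 238 mL = 1.987395 mg/mL = 1987.395 mcg/mL
Rate = 71640 mcg/hr ÷ 1987.395 mcg/mL = 36.04719 mL/hr
Volume infused so far = 36.04719 mL/hr × 2.1 hr = 75.6991 mL
Volume remaining = 238 − 75.6991 = 162.3009 mL
New rate:
Dose = 17 mcg/kg/min × 60 kg = 1020 mcg/min
1020 mcg/min × 60 min/hr = 61200 mcg/hr
Rate = 61200 mcg/hr ÷ 1987.395 mcg/mL = 30.79408 mL/hr
Time remaining = 162.3009 mL ÷ 30.79408 mL/hr = 5.270523 hr

5.3 hours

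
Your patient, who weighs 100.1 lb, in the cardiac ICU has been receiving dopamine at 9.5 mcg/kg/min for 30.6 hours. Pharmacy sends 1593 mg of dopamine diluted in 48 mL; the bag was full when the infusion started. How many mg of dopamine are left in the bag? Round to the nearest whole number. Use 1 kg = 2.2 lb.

Weight = 100.1 lb ÷ 2.2 lb/kg = 45.5 kg
Dose = 9.5 mcg/kg/min × 45.5 kg = 432.25 mcg/min
432.25 mcg/min × 60 min/hr = 25935 mcg/hr
Concentration = 1593 mg ÷ 48 mL = 33.1875 mg/mL = 33187.5 mcg/mL
Rate = 25935 mcg/hr ÷ 33187.5 mcg/mL = 0.7814689 mL/hr
Volume infused = 0.7814689 mL/hr × 30.6 hr = 23.91295 mL
Volume remaining = 48 − 23.91295 = 24.08705 mL
Drug remaining = 24.08705 mL × 33187.5 mcg/mL = 799389 mcg = 799.389 mg

799 mg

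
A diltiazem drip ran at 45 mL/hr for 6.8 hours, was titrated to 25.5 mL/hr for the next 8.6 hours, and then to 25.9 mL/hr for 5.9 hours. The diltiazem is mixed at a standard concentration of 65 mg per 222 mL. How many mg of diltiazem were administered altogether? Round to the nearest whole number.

199 mg

Concentration = 65 mg ÷ 222 mL = 0.2927928 mg/mL
Stage 1: 45 mL/hr × 6.8 hr = 306 mL → 306 mL × 0.2927928 mg/mL = 89.59459 mg
Stage 2: 25.5 mL/hr × 8.6 hr = 219.3 mL → 219.3 mL × 0.2927928 mg/mL = 64.20946 mg
Stage 3: 25.9 mL/hr × 5.9 hr = 152.81 mL → 152.81 mL × 0.2927928 mg/mL = 44.74167 mg
Total = 89.59459 + 64.20946 + 44.74167 = 198.5457 mg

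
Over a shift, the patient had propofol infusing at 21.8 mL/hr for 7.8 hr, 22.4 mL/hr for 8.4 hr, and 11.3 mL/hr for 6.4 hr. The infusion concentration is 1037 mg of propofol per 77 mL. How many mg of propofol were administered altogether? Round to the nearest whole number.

5798 mg

Concentration = 1037 mg ÷ 77 mL = 13.46753 mg/mL
Stage 1: 21.8 mL/hr × 7.8 hr = 170.04 mL → 170.04 mL × 13.46753 mg/mL = 2290.019 mg
Stage 2: 22.4 mL/hr × 8.4 hr = 188.16 mL → 188.16 mL × 13.46753 mg/mL = 2534.051 mg
Stage 3: 11.3 mL/hr × 6.4 hr = 72.32 mL → 72.32 mL × 13.46753 mg/mL = 973.9719 mg
Total = 2290.019 + 2534.051 + 973.9719 = 5798.042 mg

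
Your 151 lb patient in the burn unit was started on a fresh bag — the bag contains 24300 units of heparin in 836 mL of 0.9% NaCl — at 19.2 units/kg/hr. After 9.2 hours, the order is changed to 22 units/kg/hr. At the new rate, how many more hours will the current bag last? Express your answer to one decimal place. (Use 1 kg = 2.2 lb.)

8.1 hours

Initial rate:
Weight = 151 lb ÷ 2.2 lb/kg = 68.63636 kg
Dose = 19.2 units/kg/hr × 68.63636 kg = 1317.818 units/hr
Concentration = 24300 units ÷ 836 mL = 29.06699 units/mL
Rate = 1317.818 units/hr ÷ 29.06699 units/mL = 45.33728 mL/hr
Volume infused so far = 45.33728 mL/hr × 9.2 hr = 417.103 mL
Volume remaining = 836 − 417.103 = 418.897 mL
New rate:
Dose = 22 units/kg/hr × 68.63636 kg = 1510 units/hr
Rate = 1510 units/hr ÷ 29.06699 units/mL = 51.94897 mL/hr
Time remaining = 418.897 mL ÷ 51.94897 mL/hr = 8.063624 hr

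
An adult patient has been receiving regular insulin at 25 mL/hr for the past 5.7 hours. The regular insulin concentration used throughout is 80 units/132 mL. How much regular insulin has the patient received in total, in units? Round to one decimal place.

86.4 units

Concentration = 80 units ÷ 132 mL = 0.6060606 units/mL
Drug rate = 25 mL/hr × 0.6060606 units/mL = 15.15152 units/hr
Total = 15.15152 units/hr × 5.7 hr = 86.36364 units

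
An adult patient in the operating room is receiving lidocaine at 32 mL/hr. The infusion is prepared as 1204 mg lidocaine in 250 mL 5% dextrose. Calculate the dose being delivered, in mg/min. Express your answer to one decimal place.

2.6 mg/min

Concentration = 1204 mg ÷ 250 mL = 4.816 mg/mL
Drug rate = 32 mL/hr × 4.816 mg/mL = 154.112 mg/hr
154.112 mg/hr ÷ 60 min/hr = 2.568533 mg/min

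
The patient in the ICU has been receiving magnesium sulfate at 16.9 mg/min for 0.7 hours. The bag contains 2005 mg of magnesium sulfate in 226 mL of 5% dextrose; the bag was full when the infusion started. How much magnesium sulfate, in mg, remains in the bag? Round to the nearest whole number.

1295 mg

16.9 mg/min × 60 min/hr = 1014 mg/hr
Concentration = 2005 mg ÷ 226 mL = 8.871681 mg/mL
Rate = 1014 mg/hr ÷ 8.871681 mg/mL = 114.2963 mL/hr
Volume infused = 114.2963 mL/hr × 0.7 hr = 80.00738 mL
Volume remaining = 226 − 80.00738 = 145.9926 mL
Drug remaining = 145.9926 mL × 8.871681 mg/mL = 1295.2 mg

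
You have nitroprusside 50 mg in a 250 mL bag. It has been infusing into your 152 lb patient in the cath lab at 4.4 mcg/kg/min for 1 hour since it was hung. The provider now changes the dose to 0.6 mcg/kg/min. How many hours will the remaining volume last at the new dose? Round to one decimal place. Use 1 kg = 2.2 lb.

12.8 hours

Initial rate:
Weight = 152 lb ÷ 2.2 lb/kg = 69.09091 kg
Dose = 4.4 mcg/kg/min × 69.09091 kg = 304 mcg/min
304 mcg/min × 60 min/hr = 18240 mcg/hr
Concentration = 50 mg ÷ 250 mL = 0.2 mg/mL = 200 mcg/mL
Rate = 18240 mcg/hr ÷ 200 mcg/mL = 91.2 mL/hr
Volume infused so far = 91.2 mL/hr × 1 hr = 91.2 mL
Volume remaining = 250 − 91.2 = 158.8 mL
New rate:
Dose = 0.6 mcg/kg/min × 69.09091 kg = 41.45455 mcg/min
41.45455 mcg/min × 60 min/hr = 2487.273 mcg/hr
Rate = 2487.273 mcg/hr ÷ 200 mcg/mL = 12.43636 mL/hr
Time remaining = 158.8 mL ÷ 12.43636 mL/hr = 12.76901 hr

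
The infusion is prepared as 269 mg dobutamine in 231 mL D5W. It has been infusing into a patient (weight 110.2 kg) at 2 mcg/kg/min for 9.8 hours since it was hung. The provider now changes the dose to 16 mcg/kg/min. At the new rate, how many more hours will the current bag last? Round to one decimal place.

1.3 hours

Initial rate:
Dose = 2 mcg/kg/min × 110.2 kg = 220.4 mcg/min
220.4 mcg/min × 60 min/hr = 13224 mcg/hr
Concentration = 269 mg ÷ 231 mL = 1.164502 mg/mL = 1164.502 mcg/mL
Rate = 13224 mcg/hr ÷ 1164.502 mcg/mL = 11.35593 mL/hr
Volume infused so far = 11.35593 mL/hr × 9.8 hr = 111.2881 mL
Volume remaining = 231 − 111.2881 = 119.7119 mL
New rate:
Dose = 16 mcg/kg/min × 110.2 kg = 1763.2 mcg/min
1763.2 mcg/min × 60 min/hr = 105792 mcg/hr
Rate = 105792 mcg/hr ÷ 1164.502 mcg/mL = 90.84741 mL/hr
Time remaining = 119.7119 mL ÷ 90.84741 mL/hr = 1.317725 hr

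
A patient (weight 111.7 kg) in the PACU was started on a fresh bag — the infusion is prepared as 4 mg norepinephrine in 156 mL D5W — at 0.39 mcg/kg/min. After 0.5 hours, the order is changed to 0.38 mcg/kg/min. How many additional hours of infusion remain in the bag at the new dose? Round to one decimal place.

Initial rate:
Dose = 0.39 mcg/kg/min × 111.7 kg = 43.563 mcg/min
43.563 mcg/min × 60 min/hr = 2613.78 mcg/hr
Concentration = 4 mg ÷ 156 mL = 0.02564103 mg/mL = 25.64103 mcg/mL
Rate = 2613.78 mcg/hr ÷ 25.64103 mcg/mL = 101.9374 mL/hr
Volume infused so far = 101.9374 mL/hr × 0.5 hr = 50.96871 mL
Volume remaining = 156 − 50.96871 = 105.0313 mL
New rate:
Dose = 0.38 mcg/kg/min × 111.7 kg = 42.446 mcg/min
42.446 mcg/min × 60 min/hr = 2546.76 mcg/hr
Rate = 2546.76 mcg/hr ÷ 25.64103 mcg/mL = 99.32364 mL/hr
Time remaining = 105.0313 mL ÷ 99.32364 mL/hr = 1.057465 hr

1.1 hours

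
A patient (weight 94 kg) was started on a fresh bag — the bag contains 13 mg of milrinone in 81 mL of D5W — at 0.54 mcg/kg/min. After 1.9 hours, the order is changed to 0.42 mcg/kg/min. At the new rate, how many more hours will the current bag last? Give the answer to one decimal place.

3.0 hours

Initial rate:
Dose = 0.54 mcg/kg/min × 94 kg = 50.76 mcg/min
50.76 mcg/min × 60 min/hr = 3045.6 mcg/hr
Concentration = 13 mg ÷ 81 mL = 0.1604938 mg/mL = 160.4938 mcg/mL
Rate = 3045.6 mcg/hr ÷ 160.4938 mcg/mL = 18.97643 mL/hr
Volume infused so far = 18.97643 mL/hr × 1.9 hr = 36.05522 mL
Volume remaining = 81 − 36.05522 = 44.94478 mL
New rate:
Dose = 0.42 mcg/kg/min × 94 kg = 39.48 mcg/min
39.48 mcg/min × 60 min/hr = 2368.8 mcg/hr
Rate = 2368.8 mcg/hr ÷ 160.4938 mcg/mL = 14.75945 mL/hr
Time remaining = 44.94478 mL ÷ 14.75945 mL/hr = 3.045154 hr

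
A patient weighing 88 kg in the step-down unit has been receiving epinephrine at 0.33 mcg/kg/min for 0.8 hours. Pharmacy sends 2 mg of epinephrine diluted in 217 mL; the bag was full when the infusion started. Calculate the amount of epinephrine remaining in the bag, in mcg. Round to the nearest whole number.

Dose = 0.33 mcg/kg/min × 88 kg = 29.04 mcg/min
29.04 mcg/min × 60 min/hr = 1742.4 mcg/hr
Concentration = 2 mg ÷ 217 mL = 0.00921659 mg/mL = 9.21659 mcg/mL
Rate = 1742.4 mcg/hr ÷ 9.21659 mcg/mL = 189.0504 mL/hr
Volume infused = 189.0504 mL/hr × 0.8 hr = 151.2403 mL
Volume remaining = 217 − 151.2403 = 65.75968 mL
Drug remaining = 65.75968 mL × 9.21659 mcg/mL = 606.08 mcg

606 mcg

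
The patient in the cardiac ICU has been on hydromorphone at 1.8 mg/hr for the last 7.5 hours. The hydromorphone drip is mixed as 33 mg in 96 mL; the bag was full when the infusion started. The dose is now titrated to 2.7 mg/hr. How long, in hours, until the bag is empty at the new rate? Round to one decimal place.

Initial rate:
Concentration = 33 mg ÷ 96 mL = 0.34375 mg/mL
Rate = 1.8 mg/hr ÷ 0.34375 mg/mL = 5.236364 mL/hr
Volume infused so far = 5.236364 mL/hr × 7.5 hr = 39.27273 mL
Volume remaining = 96 − 39.27273 = 56.72727 mL
New rate:
Rate = 2.7 mg/hr ÷ 0.34375 mg/mL = 7.854545 mL/hr
Time remaining = 56.72727 mL ÷ 7.854545 mL/hr = 7.222222 hr

7.2 hours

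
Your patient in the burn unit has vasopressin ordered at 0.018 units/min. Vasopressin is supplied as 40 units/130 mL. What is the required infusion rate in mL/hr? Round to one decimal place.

0.018 units/min × 60 min/hr = 1.08 units/hr
Concentration = 40 units ÷ 130 mL = 0.3076923 units/mL
Rate = 1.08 units/hr ÷ 0.3076923 units/mL = 3.51 mL/hr

3.5 mL/hr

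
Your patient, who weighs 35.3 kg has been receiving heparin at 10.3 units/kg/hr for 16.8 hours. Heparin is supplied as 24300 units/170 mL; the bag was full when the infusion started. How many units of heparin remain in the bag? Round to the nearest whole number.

18192 units

Dose = 10.3 units/kg/hr × 35.3 kg = 363.59 units/hr
Concentration = 24300 units ÷ 170 mL = 142.9412 units/mL
Rate = 363.59 units/hr ÷ 142.9412 units/mL = 2.543634 mL/hr
Volume infused = 2.543634 mL/hr × 16.8 hr = 42.73305 mL
Volume remaining = 170 − 42.73305 = 127.267 mL
Drug remaining = 127.267 mL × 142.9412 units/mL = 18191.69 units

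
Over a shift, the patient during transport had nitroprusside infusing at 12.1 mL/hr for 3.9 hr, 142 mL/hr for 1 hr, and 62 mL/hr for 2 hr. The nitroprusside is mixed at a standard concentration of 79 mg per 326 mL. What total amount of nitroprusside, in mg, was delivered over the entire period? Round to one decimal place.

75.9 mg

Concentration = 79 mg ÷ 326 mL = 0.2423313 mg/mL
Stage 1: 12.1 mL/hr × 3.9 hr = 47.19 mL → 47.19 mL × 0.2423313 mg/mL = 11.43561 mg
Stage 2: 142 mL/hr × 1 hr = 142 mL → 142 mL × 0.2423313 mg/mL = 34.41104 mg
Stage 3: 62 mL/hr × 2 hr = 124 mL → 124 mL × 0.2423313 mg/mL = 30.04908 mg
Total = 11.43561 + 34.41104 + 30.04908 = 75.89574 mg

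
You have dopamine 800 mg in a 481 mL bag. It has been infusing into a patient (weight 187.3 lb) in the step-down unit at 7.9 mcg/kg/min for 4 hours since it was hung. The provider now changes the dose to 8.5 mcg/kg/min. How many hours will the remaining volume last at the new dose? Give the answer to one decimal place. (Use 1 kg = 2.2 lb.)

14.7 hours

Initial rate:
Weight = 187.3 lb ÷ 2.2 lb/kg = 85.13636 kg
Dose = 7.9 mcg/kg/min × 85.13636 kg = 672.5773 mcg/min
672.5773 mcg/min × 60 min/hr = 40354.64 mcg/hr
Concentration = 800 mg ÷ 481 mL = 1.663202 mg/mL = 1663.202 mcg/mL
Rate = 40354.64 mcg/hr ÷ 1663.202 mcg/mL = 24.26323 mL/hr
Volume infused so far = 24.26323 mL/hr × 4 hr = 97.0529 mL
Volume remaining = 481 − 97.0529 = 383.9471 mL
New rate:
Dose = 8.5 mcg/kg/min × 85.13636 kg = 723.6591 mcg/min
723.6591 mcg/min × 60 min/hr = 43419.55 mcg/hr
Rate = 43419.55 mcg/hr ÷ 1663.202 mcg/mL = 26.106 mL/hr
Time remaining = 383.9471 mL ÷ 26.106 mL/hr = 14.70723 hr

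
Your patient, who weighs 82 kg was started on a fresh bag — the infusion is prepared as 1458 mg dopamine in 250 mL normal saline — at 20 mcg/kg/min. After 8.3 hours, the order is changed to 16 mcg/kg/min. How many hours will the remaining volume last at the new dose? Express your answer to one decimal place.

Initial rate:
Dose = 20 mcg/kg/min × 82 kg = 1640 mcg/min
1640 mcg/min × 60 min/hr = 98400 mcg/hr
Concentration = 1458 mg ÷ 250 mL = 5.832 mg/mL = 5832 mcg/mL
Rate = 98400 mcg/hr ÷ 5832 mcg/mL = 16.87243 mL/hr
Volume infused so far = 16.87243 mL/hr × 8.3 hr = 140.0412 mL
Volume remaining = 250 − 140.0412 = 109.9588 mL
New rate:
Dose = 16 mcg/kg/min × 82 kg = 1312 mcg/min
1312 mcg/min × 60 min/hr = 78720 mcg/hr
Rate = 78720 mcg/hr ÷ 5832 mcg/mL = 13.49794 mL/hr
Time remaining = 109.9588 mL ÷ 13.49794 mL/hr = 8.146341 hr

8.1 hours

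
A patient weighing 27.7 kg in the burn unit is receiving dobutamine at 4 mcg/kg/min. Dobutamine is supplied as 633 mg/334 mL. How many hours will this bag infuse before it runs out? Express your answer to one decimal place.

95.2 hours

Dose = 4 mcg/kg/min × 27.7 kg = 110.8 mcg/min
110.8 mcg/min × 60 min/hr = 6648 mcg/hr
Concentration = 633 mg ÷ 334 mL = 1.89521 mg/mL = 1895.21 mcg/mL
Rate = 6648 mcg/hr ÷ 1895.21 mcg/mL = 3.507791 mL/hr
Duration = 334 mL ÷ 3.507791 mL/hr = 95.21661 hr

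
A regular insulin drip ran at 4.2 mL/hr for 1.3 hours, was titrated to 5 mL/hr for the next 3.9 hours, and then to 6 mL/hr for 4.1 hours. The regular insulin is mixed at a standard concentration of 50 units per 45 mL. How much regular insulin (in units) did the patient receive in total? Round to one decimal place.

Concentration = 50 units ÷ 45 mL = 1.111111 units/mL
Stage 1: 4.2 mL/hr × 1.3 hr = 5.46 mL → 5.46 mL × 1.111111 units/mL = 6.066667 units
Stage 2: 5 mL/hr × 3.9 hr = 19.5 mL → 19.5 mL × 1.111111 units/mL = 21.66667 units
Stage 3: 6 mL/hr × 4.1 hr = 24.6 mL → 24.6 mL × 1.111111 units/mL = 27.33333 units
Total = 6.066667 + 21.66667 + 27.33333 = 55.06667 units

55.1 units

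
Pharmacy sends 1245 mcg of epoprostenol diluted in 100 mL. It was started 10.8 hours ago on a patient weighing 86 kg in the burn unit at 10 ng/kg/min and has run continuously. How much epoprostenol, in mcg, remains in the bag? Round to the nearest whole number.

Dose = 10 ng/kg/min × 86 kg = 860 ng/min
860 ng/min × 60 min/hr = 51600 ng/hr
Concentration = 1245 mcg ÷ 100 mL = 12.45 mcg/mL = 12450 ng/mL
Rate = 51600 ng/hr ÷ 12450 ng/mL = 4.144578 mL/hr
Volume infused = 4.144578 mL/hr × 10.8 hr = 44.76145 mL
Volume remaining = 100 − 44.76145 = 55.23855 mL
Drug remaining = 55.23855 mL × 12450 ng/mL = 687720 ng = 687.72 mcg

688 mcg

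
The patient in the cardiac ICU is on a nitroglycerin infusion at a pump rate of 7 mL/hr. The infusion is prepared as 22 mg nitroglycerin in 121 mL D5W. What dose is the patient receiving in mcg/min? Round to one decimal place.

Concentration = 22 mg ÷ 121 mL = 0.1818182 mg/mL = 181.8182 mcg/mL
Drug rate = 7 mL/hr × 181.8182 mcg/mL = 1272.727 mcg/hr
1272.727 mcg/hr ÷ 60 min/hr = 21.21212 mcg/min

21.2 mcg/min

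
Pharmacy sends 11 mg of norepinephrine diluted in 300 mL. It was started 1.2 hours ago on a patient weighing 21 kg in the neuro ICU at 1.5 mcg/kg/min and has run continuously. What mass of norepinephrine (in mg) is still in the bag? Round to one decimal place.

Dose = 1.5 mcg/kg/min × 21 kg = 31.5 mcg/min
31.5 mcg/min × 60 min/hr = 1890 mcg/hr
Concentration = 11 mg ÷ 300 mL = 0.03666667 mg/mL = 36.66667 mcg/mL
Rate = 1890 mcg/hr ÷ 36.66667 mcg/mL = 51.54545 mL/hr
Volume infused = 51.54545 mL/hr × 1.2 hr = 61.85455 mL
Volume remaining = 300 − 61.85455 = 238.1455 mL
Drug remaining = 238.1455 mL × 36.66667 mcg/mL = 8732 mcg = 8.732 mg

8.7 mg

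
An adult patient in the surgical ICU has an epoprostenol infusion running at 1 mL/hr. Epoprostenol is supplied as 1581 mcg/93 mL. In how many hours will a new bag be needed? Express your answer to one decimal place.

93.0 hours

Duration = 93 mL ÷ 1 mL/hr = 93 hr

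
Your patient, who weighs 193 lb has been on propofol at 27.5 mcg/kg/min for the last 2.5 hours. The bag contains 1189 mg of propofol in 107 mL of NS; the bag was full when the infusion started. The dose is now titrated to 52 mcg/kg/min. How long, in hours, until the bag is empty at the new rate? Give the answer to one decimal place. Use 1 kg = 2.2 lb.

Initial rate:
Weight = 193 lb ÷ 2.2 lb/kg = 87.72727 kg
Dose = 27.5 mcg/kg/min × 87.72727 kg = 2412.5 mcg/min
2412.5 mcg/min × 60 min/hr = 144750 mcg/hr
Concentration = 1189 mg ÷ 107 mL = 11.11215 mg/mL = 11112.15 mcg/mL
Rate = 144750 mcg/hr ÷ 11112.15 mcg/mL = 13.02628 mL/hr
Volume infused so far = 13.02628 mL/hr × 2.5 hr = 32.56571 mL
Volume remaining = 107 − 32.56571 = 74.43429 mL
New rate:
Dose = 52 mcg/kg/min × 87.72727 kg = 4561.818 mcg/min
4561.818 mcg/min × 60 min/hr = 273709.1 mcg/hr
Rate = 273709.1 mcg/hr ÷ 11112.15 mcg/mL = 24.63152 mL/hr
Time remaining = 74.43429 mL ÷ 24.63152 mL/hr = 3.021913 hr

3.0 hours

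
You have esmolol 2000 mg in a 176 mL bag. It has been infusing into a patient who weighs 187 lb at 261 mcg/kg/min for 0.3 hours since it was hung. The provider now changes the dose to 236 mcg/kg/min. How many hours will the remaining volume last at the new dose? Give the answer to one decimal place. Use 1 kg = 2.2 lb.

1.3 hours

Initial rate:
Weight = 187 lb ÷ 2.2 lb/kg = 85 kg
Dose = 261 mcg/kg/min × 85 kg = 22185 mcg/min
22185 mcg/min × 60 min/hr = 1331100 mcg/hr
Concentration = 2000 mg ÷ 176 mL = 11.36364 mg/mL = 11363.64 mcg/mL
Rate = 1331100 mcg/hr ÷ 11363.64 mcg/mL = 117.1368 mL/hr
Volume infused so far = 117.1368 mL/hr × 0.3 hr = 35.14104 mL
Volume remaining = 176 − 35.14104 = 140.859 mL
New rate:
Dose = 236 mcg/kg/min × 85 kg = 20060 mcg/min
20060 mcg/min × 60 min/hr = 1203600 mcg/hr
Rate = 1203600 mcg/hr ÷ 11363.64 mcg/mL = 105.9168 mL/hr
Time remaining = 140.859 mL ÷ 105.9168 mL/hr = 1.329902 hr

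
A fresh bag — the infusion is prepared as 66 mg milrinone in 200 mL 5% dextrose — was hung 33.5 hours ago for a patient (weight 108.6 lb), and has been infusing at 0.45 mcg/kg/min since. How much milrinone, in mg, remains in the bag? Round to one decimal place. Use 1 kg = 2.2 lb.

Weight = 108.6 lb ÷ 2.2 lb/kg = 49.36364 kg
Dose = 0.45 mcg/kg/min × 49.36364 kg = 22.21364 mcg/min
22.21364 mcg/min × 60 min/hr = 1332.818 mcg/hr
Concentration = 66 mg ÷ 200 mL = 0.33 mg/mL = 330 mcg/mL
Rate = 1332.818 mcg/hr ÷ 330 mcg/mL = 4.038843 mL/hr
Volume infused = 4.038843 mL/hr × 33.5 hr = 135.3012 mL
Volume remaining = 200 − 135.3012 = 64.69876 mL
Drug remaining = 64.69876 mL × 330 mcg/mL = 21350.59 mcg = 21.35059 mg

21.4 mg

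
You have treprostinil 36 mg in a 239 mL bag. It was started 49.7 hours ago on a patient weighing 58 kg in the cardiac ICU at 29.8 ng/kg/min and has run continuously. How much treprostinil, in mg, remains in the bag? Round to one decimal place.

30.8 mg

Dose = 29.8 ng/kg/min × 58 kg = 1728.4 ng/min
1728.4 ng/min × 60 min/hr = 103704 ng/hr
Concentration = 36 mg ÷ 239 mL = 0.1506276 mg/mL = 150627.6 ng/mL
Rate = 103704 ng/hr ÷ 150627.6 ng/mL = 0.6884793 mL/hr
Volume infused = 0.6884793 mL/hr × 49.7 hr = 34.21742 mL
Volume remaining = 239 − 34.21742 = 204.7826 mL
Drug remaining = 204.7826 mL × 150627.6 ng/mL = 30845911 ng = 30.84591 mg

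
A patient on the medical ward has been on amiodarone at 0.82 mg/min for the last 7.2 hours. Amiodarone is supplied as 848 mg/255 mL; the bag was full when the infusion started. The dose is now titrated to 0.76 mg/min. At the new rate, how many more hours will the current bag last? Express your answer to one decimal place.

Initial rate:
0.82 mg/min × 60 min/hr = 49.2 mg/hr
Concentration = 848 mg ÷ 255 mL = 3.32549 mg/mL
Rate = 49.2 mg/hr ÷ 3.32549 mg/mL = 14.79481 mL/hr
Volume infused so far = 14.79481 mL/hr × 7.2 hr = 106.5226 mL
Volume remaining = 255 − 106.5226 = 148.4774 mL
New rate:
0.76 mg/min × 60 min/hr = 45.6 mg/hr
Rate = 45.6 mg/hr ÷ 3.32549 mg/mL = 13.71226 mL/hr
Time remaining = 148.4774 mL ÷ 13.71226 mL/hr = 10.82807 hr

10.8 hours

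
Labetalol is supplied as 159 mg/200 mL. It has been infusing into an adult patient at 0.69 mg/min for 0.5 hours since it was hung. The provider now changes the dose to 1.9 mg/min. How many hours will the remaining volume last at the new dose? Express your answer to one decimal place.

1.2 hours

Initial rate:
0.69 mg/min × 60 min/hr = 41.4 mg/hr
Concentration = 159 mg ÷ 200 mL = 0.795 mg/mL
Rate = 41.4 mg/hr ÷ 0.795 mg/mL = 52.07547 mL/hr
Volume infused so far = 52.07547 mL/hr × 0.5 hr = 26.03774 mL
Volume remaining = 200 − 26.03774 = 173.9623 mL
New rate:
1.9 mg/min × 60 min/hr = 114 mg/hr
Rate = 114 mg/hr ÷ 0.795 mg/mL = 143.3962 mL/hr
Time remaining = 173.9623 mL ÷ 143.3962 mL/hr = 1.213158 hr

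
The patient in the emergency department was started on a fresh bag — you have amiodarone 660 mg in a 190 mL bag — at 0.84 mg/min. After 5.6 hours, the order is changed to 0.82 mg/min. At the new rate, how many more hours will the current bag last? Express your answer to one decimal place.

7.7 hours

Initial rate:
0.84 mg/min × 60 min/hr = 50.4 mg/hr
Concentration = 660 mg ÷ 190 mL = 3.473684 mg/mL
Rate = 50.4 mg/hr ÷ 3.473684 mg/mL = 14.50909 mL/hr
Volume infused so far = 14.50909 mL/hr × 5.6 hr = 81.25091 mL
Volume remaining = 190 − 81.25091 = 108.7491 mL
New rate:
0.82 mg/min × 60 min/hr = 49.2 mg/hr
Rate = 49.2 mg/hr ÷ 3.473684 mg/mL = 14.16364 mL/hr
Time remaining = 108.7491 mL ÷ 14.16364 mL/hr = 7.678049 hr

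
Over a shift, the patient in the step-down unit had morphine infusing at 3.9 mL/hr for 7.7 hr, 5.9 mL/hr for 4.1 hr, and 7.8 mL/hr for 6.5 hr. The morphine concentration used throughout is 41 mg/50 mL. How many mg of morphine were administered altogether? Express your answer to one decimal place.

86.0 mg

Concentration = 41 mg ÷ 50 mL = 0.82 mg/mL
Stage 1: 3.9 mL/hr × 7.7 hr = 30.03 mL → 30.03 mL × 0.82 mg/mL = 24.6246 mg
Stage 2: 5.9 mL/hr × 4.1 hr = 24.19 mL → 24.19 mL × 0.82 mg/mL = 19.8358 mg
Stage 3: 7.8 mL/hr × 6.5 hr = 50.7 mL → 50.7 mL × 0.82 mg/mL = 41.574 mg
Total = 24.6246 + 19.8358 + 41.574 = 86.0344 mg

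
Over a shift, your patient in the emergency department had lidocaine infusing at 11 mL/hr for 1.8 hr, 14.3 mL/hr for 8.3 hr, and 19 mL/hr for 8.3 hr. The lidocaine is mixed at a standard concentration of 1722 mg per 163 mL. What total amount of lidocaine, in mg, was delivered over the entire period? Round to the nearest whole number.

3129 mg

Concentration = 1722 mg ÷ 163 mL = 10.56442 mg/mL
Stage 1: 11 mL/hr × 1.8 hr = 19.8 mL → 19.8 mL × 10.56442 mg/mL = 209.1755 mg
Stage 2: 14.3 mL/hr × 8.3 hr = 118.69 mL → 118.69 mL × 10.56442 mg/mL = 1253.891 mg
Stage 3: 19 mL/hr × 8.3 hr = 157.7 mL → 157.7 mL × 10.56442 mg/mL = 1666.009 mg
Total = 209.1755 + 1253.891 + 1666.009 = 3129.075 mg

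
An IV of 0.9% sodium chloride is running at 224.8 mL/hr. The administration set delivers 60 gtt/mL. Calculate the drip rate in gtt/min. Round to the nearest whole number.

225 gtt/min

224.8 mL/hr ÷ 60 min/hr = 3.746667 mL/min
3.746667 mL/min × 60 gtt/mL = 224.8 gtt/min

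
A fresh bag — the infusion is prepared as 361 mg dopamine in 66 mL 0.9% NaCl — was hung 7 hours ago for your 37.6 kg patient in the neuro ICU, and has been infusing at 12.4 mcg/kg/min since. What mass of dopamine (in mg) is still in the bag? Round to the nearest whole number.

Dose = 12.4 mcg/kg/min × 37.6 kg = 466.24 mcg/min
466.24 mcg/min × 60 min/hr = 27974.4 mcg/hr
Concentration = 361 mg ÷ 66 mL = 5.469697 mg/mL = 5469.697 mcg/mL
Rate = 27974.4 mcg/hr ÷ 5469.697 mcg/mL = 5.114433 mL/hr
Volume infused = 5.114433 mL/hr × 7 hr = 35.80103 mL
Volume remaining = 66 − 35.80103 = 30.19897 mL
Drug remaining = 30.19897 mL × 5469.697 mcg/mL = 165179.2 mcg = 165.1792 mg

165 mg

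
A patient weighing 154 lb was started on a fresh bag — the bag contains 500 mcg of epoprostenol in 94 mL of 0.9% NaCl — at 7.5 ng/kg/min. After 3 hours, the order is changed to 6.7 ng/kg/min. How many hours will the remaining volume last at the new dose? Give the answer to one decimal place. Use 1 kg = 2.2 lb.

Initial rate:
Weight = 154 lb ÷ 2.2 lb/kg = 70 kg
Dose = 7.5 ng/kg/min × 70 kg = 525 ng/min
525 ng/min × 60 min/hr = 31500 ng/hr
Concentration = 500 mcg ÷ 94 mL = 5.319149 mcg/mL = 5319.149 ng/mL
Rate = 31500 ng/hr ÷ 5319.149 ng/mL = 5.922 mL/hr
Volume infused so far = 5.922 mL/hr × 3 hr = 17.766 mL
Volume remaining = 94 − 17.766 = 76.234 mL
New rate:
Dose = 6.7 ng/kg/min × 70 kg = 469 ng/min
469 ng/min × 60 min/hr = 28140 ng/hr
Rate = 28140 ng/hr ÷ 5319.149 ng/mL = 5.29032 mL/hr
Time remaining = 76.234 mL ÷ 5.29032 mL/hr = 14.41009 hr

14.4 hours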